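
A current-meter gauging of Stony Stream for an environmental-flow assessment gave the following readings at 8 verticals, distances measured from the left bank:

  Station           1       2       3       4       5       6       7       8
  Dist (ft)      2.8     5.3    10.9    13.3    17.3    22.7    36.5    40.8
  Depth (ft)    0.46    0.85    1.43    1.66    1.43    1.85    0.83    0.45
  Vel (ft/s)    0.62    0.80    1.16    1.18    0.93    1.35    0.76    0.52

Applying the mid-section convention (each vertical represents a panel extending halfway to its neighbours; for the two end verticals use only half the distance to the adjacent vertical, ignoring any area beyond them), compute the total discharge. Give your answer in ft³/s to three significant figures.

w_1 = (5.3 − 2.8)/2 = 1.25 ft; q_1 = 0.62 × 0.46 × 1.25 = 0.3565 ft³/s
w_2 = (10.9 − 2.8)/2 = 4.05 ft; q_2 = 0.80 × 0.85 × 4.05 = 2.754 ft³/s
w_3 = (13.3 − 5.3)/2 = 4 ft; q_3 = 1.16 × 1.43 × 4 = 6.635 ft³/s
w_4 = (17.3 − 10.9)/2 = 3.2 ft; q_4 = 1.18 × 1.66 × 3.2 = 6.268 ft³/s
w_5 = (22.7 − 13.3)/2 = 4.7 ft; q_5 = 0.93 × 1.43 × 4.7 = 6.251 ft³/s
w_6 = (36.5 − 17.3)/2 = 9.6 ft; q_6 = 1.35 × 1.85 × 9.6 = 23.98 ft³/s
w_7 = (40.8 − 22.7)/2 = 9.05 ft; q_7 = 0.76 × 0.83 × 9.05 = 5.709 ft³/s
w_8 = (40.8 − 36.5)/2 = 2.15 ft; q_8 = 0.52 × 0.45 × 2.15 = 0.5031 ft³/s
Q = Σ qᵢ = 52.45 ft³/s

52.5 ft³/s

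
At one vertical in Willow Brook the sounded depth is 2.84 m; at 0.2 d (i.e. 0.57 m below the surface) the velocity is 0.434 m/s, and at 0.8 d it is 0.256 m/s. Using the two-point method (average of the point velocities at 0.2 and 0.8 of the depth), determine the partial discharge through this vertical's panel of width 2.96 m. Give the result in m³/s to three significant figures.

2.90 m³/s

v̄ = (0.434 + 0.256) / 2 = 0.3450 m/s
q = v̄ × d × w = 0.3450 × 2.84 × 2.96 = 2.900 m³/s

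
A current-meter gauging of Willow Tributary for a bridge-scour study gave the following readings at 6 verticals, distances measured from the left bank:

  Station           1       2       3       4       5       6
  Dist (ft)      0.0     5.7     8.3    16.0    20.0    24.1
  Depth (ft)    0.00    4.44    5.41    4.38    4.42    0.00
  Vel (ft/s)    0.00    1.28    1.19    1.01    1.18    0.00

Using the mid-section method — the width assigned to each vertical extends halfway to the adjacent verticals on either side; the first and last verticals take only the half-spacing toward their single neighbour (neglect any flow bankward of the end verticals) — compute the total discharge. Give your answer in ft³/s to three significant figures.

w_2 = (8.3 − 0.0)/2 = 4.15 ft; q_2 = 1.28 × 4.44 × 4.15 = 23.59 ft³/s
w_3 = (16.0 − 5.7)/2 = 5.15 ft; q_3 = 1.19 × 5.41 × 5.15 = 33.16 ft³/s
w_4 = (20.0 − 8.3)/2 = 5.85 ft; q_4 = 1.01 × 4.38 × 5.85 = 25.88 ft³/s
w_5 = (24.1 − 16.0)/2 = 4.05 ft; q_5 = 1.18 × 4.42 × 4.05 = 21.12 ft³/s
Stations 1, 6 contribute zero (depth or velocity is 0).
Q = Σ qᵢ = 103.7 ft³/s

104 ft³/s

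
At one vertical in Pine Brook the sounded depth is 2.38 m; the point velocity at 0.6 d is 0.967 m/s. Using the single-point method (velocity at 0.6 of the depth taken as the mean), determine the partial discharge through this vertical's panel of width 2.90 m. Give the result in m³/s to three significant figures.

v̄ = v₀.₆ = 0.967 m/s
q = v̄ × d × w = 0.9670 × 2.38 × 2.90 = 6.674 m³/s

6.67 m³/s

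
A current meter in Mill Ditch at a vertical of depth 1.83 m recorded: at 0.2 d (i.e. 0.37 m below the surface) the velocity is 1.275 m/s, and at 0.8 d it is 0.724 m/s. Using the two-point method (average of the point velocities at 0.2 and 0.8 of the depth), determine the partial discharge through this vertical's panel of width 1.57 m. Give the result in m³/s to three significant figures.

2.87 m³/s

v̄ = (1.275 + 0.724) / 2 = 0.9995 m/s
q = v̄ × d × w = 0.9995 × 1.83 × 1.57 = 2.872 m³/s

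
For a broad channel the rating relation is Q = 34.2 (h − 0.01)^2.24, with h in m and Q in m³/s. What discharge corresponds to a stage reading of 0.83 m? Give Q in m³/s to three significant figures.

21.9 m³/s

Q = 34.2 × (0.83 − 0.01)^2.24 = 34.2 × 0.82^2.24 = 21.93 m³/s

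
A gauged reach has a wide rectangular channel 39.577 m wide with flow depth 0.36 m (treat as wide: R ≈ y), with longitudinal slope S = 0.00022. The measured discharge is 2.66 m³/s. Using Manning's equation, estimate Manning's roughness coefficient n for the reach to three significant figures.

0.0402

A = b·y = 39.577 × 0.36 = 14.25 m²
Wide channel: R ≈ y = 0.36 m
n = (1/Q)·A·R^(2/3)·S^(1/2) = (1/2.66) × 14.25 × 0.5061 × 0.01483 = 0.04020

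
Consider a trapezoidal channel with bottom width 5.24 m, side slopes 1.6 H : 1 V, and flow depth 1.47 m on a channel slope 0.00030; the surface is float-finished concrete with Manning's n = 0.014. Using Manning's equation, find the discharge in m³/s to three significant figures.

14.1 m³/s

A = (b + z·y)·y = (5.24 + 1.6×1.47)×1.47 = 11.16 m²
P = b + 2y√(1+z²) = 5.24 + 2×1.47×√(1+1.6²) = 10.79 m
R = A/P = 11.16/10.79 = 1.035 m
Q = (1/n)·A·R^(2/3)·S^(1/2) = (1/0.014) × 11.16 × 1.035^(2/3) × 0.00030^(1/2) = 14.12 m³/s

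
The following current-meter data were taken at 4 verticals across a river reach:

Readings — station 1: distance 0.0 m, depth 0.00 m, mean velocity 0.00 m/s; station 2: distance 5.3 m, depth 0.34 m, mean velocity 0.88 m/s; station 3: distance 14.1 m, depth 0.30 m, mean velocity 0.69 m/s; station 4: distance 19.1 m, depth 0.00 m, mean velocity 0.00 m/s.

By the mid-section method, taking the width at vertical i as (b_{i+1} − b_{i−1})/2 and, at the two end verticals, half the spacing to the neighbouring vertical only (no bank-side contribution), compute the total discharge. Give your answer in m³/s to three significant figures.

3.54 m³/s

w_2 = (14.1 − 0.0)/2 = 7.05 m; q_2 = 0.88 × 0.34 × 7.05 = 2.109 m³/s
w_3 = (19.1 − 5.3)/2 = 6.9 m; q_3 = 0.69 × 0.30 × 6.9 = 1.428 m³/s
Stations 1, 4 contribute zero (depth or velocity is 0).
Q = Σ qᵢ = 3.538 m³/s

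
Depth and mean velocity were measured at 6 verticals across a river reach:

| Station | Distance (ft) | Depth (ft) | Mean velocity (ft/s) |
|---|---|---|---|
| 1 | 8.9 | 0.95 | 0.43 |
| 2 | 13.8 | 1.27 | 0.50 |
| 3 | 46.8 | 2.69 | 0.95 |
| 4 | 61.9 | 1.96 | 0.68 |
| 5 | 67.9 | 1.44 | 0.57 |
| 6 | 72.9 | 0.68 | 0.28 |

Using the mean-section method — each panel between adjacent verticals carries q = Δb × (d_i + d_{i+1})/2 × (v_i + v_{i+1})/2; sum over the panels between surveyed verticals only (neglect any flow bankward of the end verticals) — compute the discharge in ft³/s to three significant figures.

87.1 ft³/s

Panel 1-2: Δb = 4.9 ft, d̄ = (0.95+1.27)/2 = 1.11, v̄ = (0.43+0.50)/2 = 0.465 → q = 4.9×1.11×0.465 = 2.529 ft³/s
Panel 2-3: Δb = 33 ft, d̄ = (1.27+2.69)/2 = 1.98, v̄ = (0.50+0.95)/2 = 0.725 → q = 33×1.98×0.725 = 47.37 ft³/s
Panel 3-4: Δb = 15.1 ft, d̄ = (2.69+1.96)/2 = 2.325, v̄ = (0.95+0.68)/2 = 0.815 → q = 15.1×2.325×0.815 = 28.61 ft³/s
Panel 4-5: Δb = 6 ft, d̄ = (1.96+1.44)/2 = 1.7, v̄ = (0.68+0.57)/2 = 0.625 → q = 6×1.7×0.625 = 6.375 ft³/s
Panel 5-6: Δb = 5 ft, d̄ = (1.44+0.68)/2 = 1.06, v̄ = (0.57+0.28)/2 = 0.425 → q = 5×1.06×0.425 = 2.253 ft³/s
Q = Σ q = 87.14 ft³/s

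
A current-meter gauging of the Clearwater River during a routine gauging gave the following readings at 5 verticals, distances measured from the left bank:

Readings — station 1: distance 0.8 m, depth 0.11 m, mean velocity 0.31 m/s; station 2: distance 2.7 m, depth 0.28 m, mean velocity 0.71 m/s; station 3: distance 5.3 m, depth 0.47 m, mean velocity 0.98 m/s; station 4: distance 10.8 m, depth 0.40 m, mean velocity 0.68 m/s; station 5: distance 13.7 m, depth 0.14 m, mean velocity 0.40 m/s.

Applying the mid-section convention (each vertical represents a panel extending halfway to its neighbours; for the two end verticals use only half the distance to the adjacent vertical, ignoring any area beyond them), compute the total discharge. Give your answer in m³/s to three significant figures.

w_1 = (2.7 − 0.8)/2 = 0.95 m; q_1 = 0.31 × 0.11 × 0.95 = 0.03240 m³/s
w_2 = (5.3 − 0.8)/2 = 2.25 m; q_2 = 0.71 × 0.28 × 2.25 = 0.4473 m³/s
w_3 = (10.8 − 2.7)/2 = 4.05 m; q_3 = 0.98 × 0.47 × 4.05 = 1.865 m³/s
w_4 = (13.7 − 5.3)/2 = 4.2 m; q_4 = 0.68 × 0.40 × 4.2 = 1.142 m³/s
w_5 = (13.7 − 10.8)/2 = 1.45 m; q_5 = 0.40 × 0.14 × 1.45 = 0.08120 m³/s
Q = Σ qᵢ = 3.569 m³/s

3.57 m³/s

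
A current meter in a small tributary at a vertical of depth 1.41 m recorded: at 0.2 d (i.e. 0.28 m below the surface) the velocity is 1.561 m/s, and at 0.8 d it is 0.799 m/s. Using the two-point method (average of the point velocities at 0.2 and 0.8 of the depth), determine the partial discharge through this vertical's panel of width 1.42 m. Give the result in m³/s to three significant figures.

2.36 m³/s

v̄ = (1.561 + 0.799) / 2 = 1.180 m/s
q = v̄ × d × w = 1.180 × 1.41 × 1.42 = 2.363 m³/s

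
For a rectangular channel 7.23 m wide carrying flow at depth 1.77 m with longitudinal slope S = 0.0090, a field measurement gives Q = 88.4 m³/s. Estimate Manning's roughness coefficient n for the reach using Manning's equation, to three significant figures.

A = b·y = 7.23 × 1.77 = 12.80 m²
P = b + 2y = 7.23 + 2×1.77 = 10.77 m
R = A/P = 12.80/10.77 = 1.188 m
n = (1/Q)·A·R^(2/3)·S^(1/2) = (1/88.4) × 12.80 × 1.122 × 0.09487 = 0.01541

0.0154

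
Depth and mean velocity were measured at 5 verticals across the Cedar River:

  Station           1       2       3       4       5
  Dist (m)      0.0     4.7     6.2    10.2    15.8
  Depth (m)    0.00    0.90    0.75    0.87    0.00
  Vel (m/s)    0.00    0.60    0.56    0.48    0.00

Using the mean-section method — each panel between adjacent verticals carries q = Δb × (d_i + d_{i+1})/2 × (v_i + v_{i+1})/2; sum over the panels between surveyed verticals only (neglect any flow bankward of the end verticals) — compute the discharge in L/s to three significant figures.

Panel 1-2: Δb = 4.7 m, d̄ = (0.00+0.90)/2 = 0.45, v̄ = (0.00+0.60)/2 = 0.3 → q = 4.7×0.45×0.3 = 0.6345 m³/s
Panel 2-3: Δb = 1.5 m, d̄ = (0.90+0.75)/2 = 0.825, v̄ = (0.60+0.56)/2 = 0.58 → q = 1.5×0.825×0.58 = 0.7178 m³/s
Panel 3-4: Δb = 4 m, d̄ = (0.75+0.87)/2 = 0.81, v̄ = (0.56+0.48)/2 = 0.52 → q = 4×0.81×0.52 = 1.685 m³/s
Panel 4-5: Δb = 5.6 m, d̄ = (0.87+0.00)/2 = 0.435, v̄ = (0.48+0.00)/2 = 0.24 → q = 5.6×0.435×0.24 = 0.5846 m³/s
Q = Σ q = 3.622 m³/s
= 3.622 × 1000 = 3622 L/s

3620 L/s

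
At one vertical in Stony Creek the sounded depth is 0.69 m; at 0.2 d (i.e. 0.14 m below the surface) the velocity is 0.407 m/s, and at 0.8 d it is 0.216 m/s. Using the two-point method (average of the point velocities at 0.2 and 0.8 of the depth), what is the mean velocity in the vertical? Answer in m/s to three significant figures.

v̄ = (0.407 + 0.216) / 2 = 0.3115 m/s

0.312 m/s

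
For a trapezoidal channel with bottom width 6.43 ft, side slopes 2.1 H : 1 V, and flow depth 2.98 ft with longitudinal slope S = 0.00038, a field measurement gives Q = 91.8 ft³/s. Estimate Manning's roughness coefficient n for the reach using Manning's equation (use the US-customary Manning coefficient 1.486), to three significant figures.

A = (b + z·y)·y = (6.43 + 2.1×2.98)×2.98 = 37.81 ft²
P = b + 2y√(1+z²) = 6.43 + 2×2.98×√(1+2.1²) = 20.29 ft
R = A/P = 37.81/20.29 = 1.863 ft
n = (1.486/Q)·A·R^(2/3)·S^(1/2) = (1.486/91.8) × 37.81 × 1.514 × 0.01949 = 0.01807

0.0181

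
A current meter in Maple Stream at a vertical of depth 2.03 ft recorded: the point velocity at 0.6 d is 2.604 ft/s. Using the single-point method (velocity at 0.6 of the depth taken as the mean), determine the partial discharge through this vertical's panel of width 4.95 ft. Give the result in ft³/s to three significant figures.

26.2 ft³/s

v̄ = v₀.₆ = 2.604 ft/s
q = v̄ × d × w = 2.604 × 2.03 × 4.95 = 26.17 ft³/s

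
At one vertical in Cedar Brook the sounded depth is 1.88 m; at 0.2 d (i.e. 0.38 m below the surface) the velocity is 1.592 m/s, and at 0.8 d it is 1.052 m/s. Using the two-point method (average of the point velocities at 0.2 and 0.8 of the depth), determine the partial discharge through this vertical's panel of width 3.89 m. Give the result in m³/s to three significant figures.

v̄ = (1.592 + 1.052) / 2 = 1.322 m/s
q = v̄ × d × w = 1.322 × 1.88 × 3.89 = 9.668 m³/s

9.67 m³/s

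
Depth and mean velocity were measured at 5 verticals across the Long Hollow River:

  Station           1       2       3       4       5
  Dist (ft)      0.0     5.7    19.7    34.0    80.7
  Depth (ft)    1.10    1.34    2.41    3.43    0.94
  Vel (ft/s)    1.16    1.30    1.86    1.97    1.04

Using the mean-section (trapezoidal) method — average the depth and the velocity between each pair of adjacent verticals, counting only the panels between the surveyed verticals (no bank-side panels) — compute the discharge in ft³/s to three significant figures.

Panel 1-2: Δb = 5.7 ft, d̄ = (1.10+1.34)/2 = 1.22, v̄ = (1.16+1.30)/2 = 1.23 → q = 5.7×1.22×1.23 = 8.553 ft³/s
Panel 2-3: Δb = 14 ft, d̄ = (1.34+2.41)/2 = 1.875, v̄ = (1.30+1.86)/2 = 1.58 → q = 14×1.875×1.58 = 41.48 ft³/s
Panel 3-4: Δb = 14.3 ft, d̄ = (2.41+3.43)/2 = 2.92, v̄ = (1.86+1.97)/2 = 1.915 → q = 14.3×2.92×1.915 = 79.96 ft³/s
Panel 4-5: Δb = 46.7 ft, d̄ = (3.43+0.94)/2 = 2.185, v̄ = (1.97+1.04)/2 = 1.505 → q = 46.7×2.185×1.505 = 153.6 ft³/s
Q = Σ q = 283.6 ft³/s

284 ft³/s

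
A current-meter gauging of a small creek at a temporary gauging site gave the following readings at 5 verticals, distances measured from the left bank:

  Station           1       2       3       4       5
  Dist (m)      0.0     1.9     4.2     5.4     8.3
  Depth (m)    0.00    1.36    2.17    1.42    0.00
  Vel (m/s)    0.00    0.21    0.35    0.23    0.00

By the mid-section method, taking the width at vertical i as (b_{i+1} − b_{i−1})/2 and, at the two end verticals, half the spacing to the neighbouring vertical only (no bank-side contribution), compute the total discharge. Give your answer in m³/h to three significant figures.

w_2 = (4.2 − 0.0)/2 = 2.1 m; q_2 = 0.21 × 1.36 × 2.1 = 0.5998 m³/s
w_3 = (5.4 − 1.9)/2 = 1.75 m; q_3 = 0.35 × 2.17 × 1.75 = 1.329 m³/s
w_4 = (8.3 − 4.2)/2 = 2.05 m; q_4 = 0.23 × 1.42 × 2.05 = 0.6695 m³/s
Stations 1, 5 contribute zero (depth or velocity is 0).
Q = Σ qᵢ = 2.598 m³/s
= 2.598 × 3600 = 9354 m³/h

9350 m³/h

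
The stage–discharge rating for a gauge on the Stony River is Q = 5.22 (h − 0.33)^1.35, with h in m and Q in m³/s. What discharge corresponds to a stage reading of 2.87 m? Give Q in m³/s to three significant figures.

18.4 m³/s

Q = 5.22 × (2.87 − 0.33)^1.35 = 5.22 × 2.54^1.35 = 18.37 m³/s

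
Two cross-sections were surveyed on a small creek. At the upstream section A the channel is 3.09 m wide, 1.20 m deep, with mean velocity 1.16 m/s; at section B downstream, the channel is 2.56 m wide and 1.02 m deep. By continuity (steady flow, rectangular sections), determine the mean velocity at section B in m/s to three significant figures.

Q = A₁V₁ = (3.09×1.20) × 1.16 = 4.301 m³/s
A₂ = 2.56 × 1.02 = 2.611 m²
V₂ = Q/A₂ = 4.301/2.611 = 1.647 m/s

1.65 m/s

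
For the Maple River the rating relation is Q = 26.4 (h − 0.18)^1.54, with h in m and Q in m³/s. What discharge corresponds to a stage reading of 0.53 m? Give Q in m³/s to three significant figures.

Q = 26.4 × (0.53 − 0.18)^1.54 = 26.4 × 0.35^1.54 = 5.242 m³/s

5.24 m³/s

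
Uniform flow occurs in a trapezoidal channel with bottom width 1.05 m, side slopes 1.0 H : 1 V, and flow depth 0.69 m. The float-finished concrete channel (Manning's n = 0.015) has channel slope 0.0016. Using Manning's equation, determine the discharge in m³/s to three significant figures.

1.74 m³/s

A = (b + z·y)·y = (1.05 + 1.0×0.69)×0.69 = 1.201 m²
P = b + 2y√(1+z²) = 1.05 + 2×0.69×√(1+1.0²) = 3.002 m
R = A/P = 1.201/3.002 = 0.4000 m
Q = (1/n)·A·R^(2/3)·S^(1/2) = (1/0.015) × 1.201 × 0.4000^(2/3) × 0.0016^(1/2) = 1.738 m³/s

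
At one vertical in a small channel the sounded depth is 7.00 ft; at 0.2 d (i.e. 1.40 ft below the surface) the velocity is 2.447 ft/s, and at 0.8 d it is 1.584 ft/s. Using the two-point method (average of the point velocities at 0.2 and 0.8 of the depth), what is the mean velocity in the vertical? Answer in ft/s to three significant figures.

2.02 ft/s

v̄ = (2.447 + 1.584) / 2 = 2.016 ft/s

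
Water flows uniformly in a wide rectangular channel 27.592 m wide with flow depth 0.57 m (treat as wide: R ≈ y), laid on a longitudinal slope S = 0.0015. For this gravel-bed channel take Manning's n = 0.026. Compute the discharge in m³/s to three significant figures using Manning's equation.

16.1 m³/s

A = b·y = 27.592 × 0.57 = 15.73 m²
Wide channel: R ≈ y = 0.57 m
Q = (1/n)·A·R^(2/3)·S^(1/2) = (1/0.026) × 15.73 × 0.5700^(2/3) × 0.0015^(1/2) = 16.11 m³/s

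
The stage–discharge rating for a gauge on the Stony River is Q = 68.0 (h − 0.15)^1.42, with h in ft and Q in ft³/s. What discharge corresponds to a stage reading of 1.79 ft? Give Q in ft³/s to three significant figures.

137 ft³/s

Q = 68.0 × (1.79 − 0.15)^1.42 = 68.0 × 1.64^1.42 = 137.3 ft³/s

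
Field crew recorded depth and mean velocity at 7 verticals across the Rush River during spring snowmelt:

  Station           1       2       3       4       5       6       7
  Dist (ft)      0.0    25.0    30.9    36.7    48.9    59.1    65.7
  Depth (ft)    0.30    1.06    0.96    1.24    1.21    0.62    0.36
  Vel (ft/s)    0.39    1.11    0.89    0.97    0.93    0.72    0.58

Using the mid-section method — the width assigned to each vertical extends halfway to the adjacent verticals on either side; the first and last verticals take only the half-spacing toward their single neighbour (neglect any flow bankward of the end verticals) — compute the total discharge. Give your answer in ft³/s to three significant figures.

w_1 = (25.0 − 0.0)/2 = 12.5 ft; q_1 = 0.39 × 0.30 × 12.5 = 1.463 ft³/s
w_2 = (30.9 − 0.0)/2 = 15.45 ft; q_2 = 1.11 × 1.06 × 15.45 = 18.18 ft³/s
w_3 = (36.7 − 25.0)/2 = 5.85 ft; q_3 = 0.89 × 0.96 × 5.85 = 4.998 ft³/s
w_4 = (48.9 − 30.9)/2 = 9 ft; q_4 = 0.97 × 1.24 × 9 = 10.83 ft³/s
w_5 = (59.1 − 36.7)/2 = 11.2 ft; q_5 = 0.93 × 1.21 × 11.2 = 12.60 ft³/s
w_6 = (65.7 − 48.9)/2 = 8.4 ft; q_6 = 0.72 × 0.62 × 8.4 = 3.750 ft³/s
w_7 = (65.7 − 59.1)/2 = 3.3 ft; q_7 = 0.58 × 0.36 × 3.3 = 0.6890 ft³/s
Q = Σ qᵢ = 52.51 ft³/s

52.5 ft³/s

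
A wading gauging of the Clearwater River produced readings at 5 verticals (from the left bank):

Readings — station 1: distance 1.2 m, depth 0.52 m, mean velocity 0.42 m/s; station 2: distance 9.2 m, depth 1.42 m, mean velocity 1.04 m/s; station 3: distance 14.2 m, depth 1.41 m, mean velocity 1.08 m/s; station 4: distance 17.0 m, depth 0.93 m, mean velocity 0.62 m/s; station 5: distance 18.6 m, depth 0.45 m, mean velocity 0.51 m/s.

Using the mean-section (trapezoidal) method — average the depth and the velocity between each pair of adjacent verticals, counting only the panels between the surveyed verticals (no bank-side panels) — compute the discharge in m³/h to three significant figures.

Panel 1-2: Δb = 8 m, d̄ = (0.52+1.42)/2 = 0.97, v̄ = (0.42+1.04)/2 = 0.73 → q = 8×0.97×0.73 = 5.665 m³/s
Panel 2-3: Δb = 5 m, d̄ = (1.42+1.41)/2 = 1.415, v̄ = (1.04+1.08)/2 = 1.06 → q = 5×1.415×1.06 = 7.500 m³/s
Panel 3-4: Δb = 2.8 m, d̄ = (1.41+0.93)/2 = 1.17, v̄ = (1.08+0.62)/2 = 0.85 → q = 2.8×1.17×0.85 = 2.785 m³/s
Panel 4-5: Δb = 1.6 m, d̄ = (0.93+0.45)/2 = 0.69, v̄ = (0.62+0.51)/2 = 0.565 → q = 1.6×0.69×0.565 = 0.6238 m³/s
Q = Σ q = 16.57 m³/s
= 16.57 × 3600 = 59660 m³/h

59700 m³/h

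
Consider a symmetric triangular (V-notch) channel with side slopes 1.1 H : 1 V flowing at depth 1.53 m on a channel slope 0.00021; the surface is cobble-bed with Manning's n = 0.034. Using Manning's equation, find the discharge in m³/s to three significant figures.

0.751 m³/s

A = z·y² = 1.1×1.53² = 2.575 m²
P = 2y√(1+z²) = 2×1.53×√(1+1.1²) = 4.549 m
R = A/P = 2.575/4.549 = 0.5661 m
Q = (1/n)·A·R^(2/3)·S^(1/2) = (1/0.034) × 2.575 × 0.5661^(2/3) × 0.00021^(1/2) = 0.7510 m³/s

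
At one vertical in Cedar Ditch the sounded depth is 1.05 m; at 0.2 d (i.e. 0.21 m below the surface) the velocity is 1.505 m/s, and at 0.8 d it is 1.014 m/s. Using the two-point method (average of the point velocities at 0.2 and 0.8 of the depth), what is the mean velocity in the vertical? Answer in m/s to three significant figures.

v̄ = (1.505 + 1.014) / 2 = 1.260 m/s

1.26 m/s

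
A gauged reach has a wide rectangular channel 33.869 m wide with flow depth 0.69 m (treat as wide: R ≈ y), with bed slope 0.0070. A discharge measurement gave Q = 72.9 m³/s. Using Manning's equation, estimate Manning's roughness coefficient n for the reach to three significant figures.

0.0209

A = b·y = 33.869 × 0.69 = 23.37 m²
Wide channel: R ≈ y = 0.69 m
n = (1/Q)·A·R^(2/3)·S^(1/2) = (1/72.9) × 23.37 × 0.7808 × 0.08367 = 0.02094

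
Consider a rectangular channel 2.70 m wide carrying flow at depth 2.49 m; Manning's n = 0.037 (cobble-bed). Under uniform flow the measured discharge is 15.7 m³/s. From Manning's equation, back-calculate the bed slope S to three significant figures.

A = b·y = 2.70 × 2.49 = 6.723 m²
P = b + 2y = 2.70 + 2×2.49 = 7.680 m
R = A/P = 6.723/7.680 = 0.8754 m
S = (Q·n / (1·A·R^(2/3)))² = (15.7×0.037 / (1×6.723×0.9151))² = 0.008915

0.00892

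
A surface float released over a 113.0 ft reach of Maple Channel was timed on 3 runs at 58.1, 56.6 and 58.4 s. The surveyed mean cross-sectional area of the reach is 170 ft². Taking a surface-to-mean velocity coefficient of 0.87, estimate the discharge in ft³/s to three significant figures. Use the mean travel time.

290 ft³/s

t̄ = (58.1 + 56.6 + 58.4) / 3 = 57.7 s
v_surface = L / t̄ = 113.0 / 57.7 = 1.958 ft/s
v_mean = 0.87 × 1.958 = 1.704 ft/s
Q = A × v_mean = 170 × 1.704 = 289.6 ft³/s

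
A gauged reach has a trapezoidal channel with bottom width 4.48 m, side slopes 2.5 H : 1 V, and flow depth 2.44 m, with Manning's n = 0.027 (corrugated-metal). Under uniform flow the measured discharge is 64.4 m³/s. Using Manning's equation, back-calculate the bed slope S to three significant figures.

0.00273

A = (b + z·y)·y = (4.48 + 2.5×2.44)×2.44 = 25.82 m²
P = b + 2y√(1+z²) = 4.48 + 2×2.44×√(1+2.5²) = 17.62 m
R = A/P = 25.82/17.62 = 1.465 m
S = (Q·n / (1·A·R^(2/3)))² = (64.4×0.027 / (1×25.82×1.290))² = 0.002726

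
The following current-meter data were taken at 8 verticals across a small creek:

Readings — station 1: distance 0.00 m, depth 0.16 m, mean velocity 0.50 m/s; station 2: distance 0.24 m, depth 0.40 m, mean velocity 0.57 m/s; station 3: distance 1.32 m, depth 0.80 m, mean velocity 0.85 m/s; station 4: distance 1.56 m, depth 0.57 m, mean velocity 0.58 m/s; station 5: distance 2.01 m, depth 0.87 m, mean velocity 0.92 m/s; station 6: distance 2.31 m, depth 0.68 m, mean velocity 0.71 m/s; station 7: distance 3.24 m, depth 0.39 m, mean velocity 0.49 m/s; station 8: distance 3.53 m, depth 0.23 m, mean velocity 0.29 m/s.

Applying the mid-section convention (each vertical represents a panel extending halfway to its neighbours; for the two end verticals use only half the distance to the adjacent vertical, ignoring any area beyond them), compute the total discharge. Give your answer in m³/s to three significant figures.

w_1 = (0.24 − 0.00)/2 = 0.12 m; q_1 = 0.50 × 0.16 × 0.12 = 0.009600 m³/s
w_2 = (1.32 − 0.00)/2 = 0.66 m; q_2 = 0.57 × 0.40 × 0.66 = 0.1505 m³/s
w_3 = (1.56 − 0.24)/2 = 0.66 m; q_3 = 0.85 × 0.80 × 0.66 = 0.4488 m³/s
w_4 = (2.01 − 1.32)/2 = 0.345 m; q_4 = 0.58 × 0.57 × 0.345 = 0.1141 m³/s
w_5 = (2.31 − 1.56)/2 = 0.375 m; q_5 = 0.92 × 0.87 × 0.375 = 0.3002 m³/s
w_6 = (3.24 − 2.01)/2 = 0.615 m; q_6 = 0.71 × 0.68 × 0.615 = 0.2969 m³/s
w_7 = (3.53 − 2.31)/2 = 0.61 m; q_7 = 0.49 × 0.39 × 0.61 = 0.1166 m³/s
w_8 = (3.53 − 3.24)/2 = 0.145 m; q_8 = 0.29 × 0.23 × 0.145 = 0.009672 m³/s
Q = Σ qᵢ = 1.446 m³/s

1.45 m³/s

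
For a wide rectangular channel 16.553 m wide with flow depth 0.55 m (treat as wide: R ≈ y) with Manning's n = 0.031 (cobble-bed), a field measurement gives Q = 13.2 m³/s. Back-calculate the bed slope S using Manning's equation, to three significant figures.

0.00448

A = b·y = 16.553 × 0.55 = 9.104 m²
Wide channel: R ≈ y = 0.55 m
S = (Q·n / (1·A·R^(2/3)))² = (13.2×0.031 / (1×9.104×0.6713))² = 0.004483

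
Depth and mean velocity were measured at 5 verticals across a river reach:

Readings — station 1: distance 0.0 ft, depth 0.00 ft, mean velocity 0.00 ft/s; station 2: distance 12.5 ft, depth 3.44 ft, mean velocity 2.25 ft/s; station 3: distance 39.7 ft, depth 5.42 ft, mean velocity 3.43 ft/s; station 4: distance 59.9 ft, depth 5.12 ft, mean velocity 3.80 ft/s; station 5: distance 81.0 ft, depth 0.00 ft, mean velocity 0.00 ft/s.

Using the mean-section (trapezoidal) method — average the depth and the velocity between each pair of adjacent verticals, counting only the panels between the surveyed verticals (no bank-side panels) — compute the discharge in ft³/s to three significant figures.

854 ft³/s

Panel 1-2: Δb = 12.5 ft, d̄ = (0.00+3.44)/2 = 1.72, v̄ = (0.00+2.25)/2 = 1.125 → q = 12.5×1.72×1.125 = 24.19 ft³/s
Panel 2-3: Δb = 27.2 ft, d̄ = (3.44+5.42)/2 = 4.43, v̄ = (2.25+3.43)/2 = 2.84 → q = 27.2×4.43×2.84 = 342.2 ft³/s
Panel 3-4: Δb = 20.2 ft, d̄ = (5.42+5.12)/2 = 5.27, v̄ = (3.43+3.80)/2 = 3.615 → q = 20.2×5.27×3.615 = 384.8 ft³/s
Panel 4-5: Δb = 21.1 ft, d̄ = (5.12+0.00)/2 = 2.56, v̄ = (3.80+0.00)/2 = 1.9 → q = 21.1×2.56×1.9 = 102.6 ft³/s
Q = Σ q = 853.9 ft³/s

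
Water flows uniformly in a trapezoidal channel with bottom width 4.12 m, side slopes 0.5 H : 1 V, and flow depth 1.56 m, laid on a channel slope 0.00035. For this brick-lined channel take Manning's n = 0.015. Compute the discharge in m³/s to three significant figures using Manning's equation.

A = (b + z·y)·y = (4.12 + 0.5×1.56)×1.56 = 7.644 m²
P = b + 2y√(1+z²) = 4.12 + 2×1.56×√(1+0.5²) = 7.608 m
R = A/P = 7.644/7.608 = 1.005 m
Q = (1/n)·A·R^(2/3)·S^(1/2) = (1/0.015) × 7.644 × 1.005^(2/3) × 0.00035^(1/2) = 9.564 m³/s

9.56 m³/s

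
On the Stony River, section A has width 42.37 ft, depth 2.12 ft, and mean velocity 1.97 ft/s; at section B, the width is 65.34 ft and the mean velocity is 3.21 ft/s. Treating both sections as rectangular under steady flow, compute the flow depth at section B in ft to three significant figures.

Q = A₁V₁ = (42.37×2.12) × 1.97 = 177.0 ft³/s
d₂ = Q/(b₂ V₂) = 177.0/(65.34×3.21) = 0.8437 ft

0.844 ft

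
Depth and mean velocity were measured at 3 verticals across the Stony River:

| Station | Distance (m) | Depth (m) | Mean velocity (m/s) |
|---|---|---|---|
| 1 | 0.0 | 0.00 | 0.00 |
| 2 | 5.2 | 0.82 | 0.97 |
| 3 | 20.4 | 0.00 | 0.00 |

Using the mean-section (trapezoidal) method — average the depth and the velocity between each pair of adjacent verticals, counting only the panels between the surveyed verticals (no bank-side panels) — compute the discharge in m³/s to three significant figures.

4.06 m³/s

Panel 1-2: Δb = 5.2 m, d̄ = (0.00+0.82)/2 = 0.41, v̄ = (0.00+0.97)/2 = 0.485 → q = 5.2×0.41×0.485 = 1.034 m³/s
Panel 2-3: Δb = 15.2 m, d̄ = (0.82+0.00)/2 = 0.41, v̄ = (0.97+0.00)/2 = 0.485 → q = 15.2×0.41×0.485 = 3.023 m³/s
Q = Σ q = 4.057 m³/s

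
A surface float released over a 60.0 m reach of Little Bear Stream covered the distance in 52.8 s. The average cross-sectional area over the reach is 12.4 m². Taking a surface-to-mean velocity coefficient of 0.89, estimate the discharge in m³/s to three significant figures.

v_surface = L / t̄ = 60.0 / 52.8 = 1.136 m/s
v_mean = 0.89 × 1.136 = 1.011 m/s
Q = A × v_mean = 12.4 × 1.011 = 12.54 m³/s

12.5 m³/s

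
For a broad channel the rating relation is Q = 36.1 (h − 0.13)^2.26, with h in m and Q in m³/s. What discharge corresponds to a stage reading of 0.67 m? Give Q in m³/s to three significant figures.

8.97 m³/s

Q = 36.1 × (0.67 − 0.13)^2.26 = 36.1 × 0.54^2.26 = 8.968 m³/s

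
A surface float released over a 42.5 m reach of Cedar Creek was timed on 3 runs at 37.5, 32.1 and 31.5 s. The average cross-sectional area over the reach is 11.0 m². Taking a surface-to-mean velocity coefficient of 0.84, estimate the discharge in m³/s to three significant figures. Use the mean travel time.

t̄ = (37.5 + 32.1 + 31.5) / 3 = 33.7 s
v_surface = L / t̄ = 42.5 / 33.7 = 1.261 m/s
v_mean = 0.84 × 1.261 = 1.059 m/s
Q = A × v_mean = 11.0 × 1.059 = 11.65 m³/s

11.7 m³/s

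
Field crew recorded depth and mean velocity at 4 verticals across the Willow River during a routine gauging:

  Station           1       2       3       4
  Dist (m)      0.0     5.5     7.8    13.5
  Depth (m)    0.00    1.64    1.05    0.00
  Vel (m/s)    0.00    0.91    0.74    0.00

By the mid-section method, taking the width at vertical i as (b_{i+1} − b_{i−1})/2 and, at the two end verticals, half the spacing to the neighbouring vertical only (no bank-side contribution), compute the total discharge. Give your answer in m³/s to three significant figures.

w_2 = (7.8 − 0.0)/2 = 3.9 m; q_2 = 0.91 × 1.64 × 3.9 = 5.820 m³/s
w_3 = (13.5 − 5.5)/2 = 4 m; q_3 = 0.74 × 1.05 × 4 = 3.108 m³/s
Stations 1, 4 contribute zero (depth or velocity is 0).
Q = Σ qᵢ = 8.928 m³/s

8.93 m³/s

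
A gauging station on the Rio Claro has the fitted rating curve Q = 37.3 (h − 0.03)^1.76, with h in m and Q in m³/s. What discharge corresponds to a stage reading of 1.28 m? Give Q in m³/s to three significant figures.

55.2 m³/s

Q = 37.3 × (1.28 − 0.03)^1.76 = 37.3 × 1.25^1.76 = 55.24 m³/s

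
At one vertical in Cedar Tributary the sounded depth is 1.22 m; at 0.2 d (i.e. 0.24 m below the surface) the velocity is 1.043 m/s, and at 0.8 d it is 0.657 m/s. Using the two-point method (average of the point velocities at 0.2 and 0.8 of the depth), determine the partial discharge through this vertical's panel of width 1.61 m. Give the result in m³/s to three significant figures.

1.67 m³/s

v̄ = (1.043 + 0.657) / 2 = 0.8500 m/s
q = v̄ × d × w = 0.8500 × 1.22 × 1.61 = 1.670 m³/s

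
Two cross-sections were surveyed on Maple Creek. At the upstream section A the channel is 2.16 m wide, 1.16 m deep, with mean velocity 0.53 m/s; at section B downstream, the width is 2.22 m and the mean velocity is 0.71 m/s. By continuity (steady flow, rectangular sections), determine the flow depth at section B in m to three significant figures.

Q = A₁V₁ = (2.16×1.16) × 0.53 = 1.328 m³/s
d₂ = Q/(b₂ V₂) = 1.328/(2.22×0.71) = 0.8425 m

0.843 m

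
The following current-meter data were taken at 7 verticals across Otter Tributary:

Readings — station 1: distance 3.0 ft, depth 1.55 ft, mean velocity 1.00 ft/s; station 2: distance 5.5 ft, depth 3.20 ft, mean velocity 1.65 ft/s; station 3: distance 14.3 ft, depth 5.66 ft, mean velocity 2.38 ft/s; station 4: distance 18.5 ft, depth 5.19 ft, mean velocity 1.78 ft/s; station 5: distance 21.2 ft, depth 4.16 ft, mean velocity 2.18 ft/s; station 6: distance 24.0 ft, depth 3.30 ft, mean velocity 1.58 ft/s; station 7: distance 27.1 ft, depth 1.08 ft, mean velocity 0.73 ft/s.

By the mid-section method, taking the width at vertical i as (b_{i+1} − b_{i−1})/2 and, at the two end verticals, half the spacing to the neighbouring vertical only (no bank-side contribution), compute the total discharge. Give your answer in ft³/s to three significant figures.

193 ft³/s

w_1 = (5.5 − 3.0)/2 = 1.25 ft; q_1 = 1.00 × 1.55 × 1.25 = 1.938 ft³/s
w_2 = (14.3 − 3.0)/2 = 5.65 ft; q_2 = 1.65 × 3.20 × 5.65 = 29.83 ft³/s
w_3 = (18.5 − 5.5)/2 = 6.5 ft; q_3 = 2.38 × 5.66 × 6.5 = 87.56 ft³/s
w_4 = (21.2 − 14.3)/2 = 3.45 ft; q_4 = 1.78 × 5.19 × 3.45 = 31.87 ft³/s
w_5 = (24.0 − 18.5)/2 = 2.75 ft; q_5 = 2.18 × 4.16 × 2.75 = 24.94 ft³/s
w_6 = (27.1 − 21.2)/2 = 2.95 ft; q_6 = 1.58 × 3.30 × 2.95 = 15.38 ft³/s
w_7 = (27.1 − 24.0)/2 = 1.55 ft; q_7 = 0.73 × 1.08 × 1.55 = 1.222 ft³/s
Q = Σ qᵢ = 192.7 ft³/s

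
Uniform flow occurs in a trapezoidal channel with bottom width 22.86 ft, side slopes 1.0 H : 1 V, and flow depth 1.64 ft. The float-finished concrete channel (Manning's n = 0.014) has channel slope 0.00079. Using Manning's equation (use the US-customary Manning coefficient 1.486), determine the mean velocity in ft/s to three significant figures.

3.84 ft/s

A = (b + z·y)·y = (22.86 + 1.0×1.64)×1.64 = 40.18 ft²
P = b + 2y√(1+z²) = 22.86 + 2×1.64×√(1+1.0²) = 27.50 ft
R = A/P = 40.18/27.50 = 1.461 ft
Q = (1.486/n)·A·R^(2/3)·S^(1/2) = (1.486/0.014) × 40.18 × 1.461^(2/3) × 0.00079^(1/2) = 154.4 ft³/s
V = Q/A = 154.4/40.18 = 3.842 ft/s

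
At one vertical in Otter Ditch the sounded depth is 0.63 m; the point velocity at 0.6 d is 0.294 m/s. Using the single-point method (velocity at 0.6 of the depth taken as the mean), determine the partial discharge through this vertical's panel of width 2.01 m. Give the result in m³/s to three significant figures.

v̄ = v₀.₆ = 0.294 m/s
q = v̄ × d × w = 0.2940 × 0.63 × 2.01 = 0.3723 m³/s

0.372 m³/s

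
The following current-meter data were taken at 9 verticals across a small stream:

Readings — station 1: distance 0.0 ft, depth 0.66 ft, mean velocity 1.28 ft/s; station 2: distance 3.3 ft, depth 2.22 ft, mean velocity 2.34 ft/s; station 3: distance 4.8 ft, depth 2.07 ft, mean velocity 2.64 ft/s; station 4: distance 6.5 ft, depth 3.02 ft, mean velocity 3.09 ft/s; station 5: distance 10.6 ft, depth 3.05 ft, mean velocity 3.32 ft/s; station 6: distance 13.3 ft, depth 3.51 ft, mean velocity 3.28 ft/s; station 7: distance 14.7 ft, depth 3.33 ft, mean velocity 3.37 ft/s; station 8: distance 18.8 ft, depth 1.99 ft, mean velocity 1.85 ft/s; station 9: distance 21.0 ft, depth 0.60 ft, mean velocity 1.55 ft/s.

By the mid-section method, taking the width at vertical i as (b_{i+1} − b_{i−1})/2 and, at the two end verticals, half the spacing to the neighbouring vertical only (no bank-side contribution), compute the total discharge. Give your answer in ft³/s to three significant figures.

w_1 = (3.3 − 0.0)/2 = 1.65 ft; q_1 = 1.28 × 0.66 × 1.65 = 1.394 ft³/s
w_2 = (4.8 − 0.0)/2 = 2.4 ft; q_2 = 2.34 × 2.22 × 2.4 = 12.47 ft³/s
w_3 = (6.5 − 3.3)/2 = 1.6 ft; q_3 = 2.64 × 2.07 × 1.6 = 8.744 ft³/s
w_4 = (10.6 − 4.8)/2 = 2.9 ft; q_4 = 3.09 × 3.02 × 2.9 = 27.06 ft³/s
w_5 = (13.3 − 6.5)/2 = 3.4 ft; q_5 = 3.32 × 3.05 × 3.4 = 34.43 ft³/s
w_6 = (14.7 − 10.6)/2 = 2.05 ft; q_6 = 3.28 × 3.51 × 2.05 = 23.60 ft³/s
w_7 = (18.8 − 13.3)/2 = 2.75 ft; q_7 = 3.37 × 3.33 × 2.75 = 30.86 ft³/s
w_8 = (21.0 − 14.7)/2 = 3.15 ft; q_8 = 1.85 × 1.99 × 3.15 = 11.60 ft³/s
w_9 = (21.0 − 18.8)/2 = 1.1 ft; q_9 = 1.55 × 0.60 × 1.1 = 1.023 ft³/s
Q = Σ qᵢ = 151.2 ft³/s

151 ft³/s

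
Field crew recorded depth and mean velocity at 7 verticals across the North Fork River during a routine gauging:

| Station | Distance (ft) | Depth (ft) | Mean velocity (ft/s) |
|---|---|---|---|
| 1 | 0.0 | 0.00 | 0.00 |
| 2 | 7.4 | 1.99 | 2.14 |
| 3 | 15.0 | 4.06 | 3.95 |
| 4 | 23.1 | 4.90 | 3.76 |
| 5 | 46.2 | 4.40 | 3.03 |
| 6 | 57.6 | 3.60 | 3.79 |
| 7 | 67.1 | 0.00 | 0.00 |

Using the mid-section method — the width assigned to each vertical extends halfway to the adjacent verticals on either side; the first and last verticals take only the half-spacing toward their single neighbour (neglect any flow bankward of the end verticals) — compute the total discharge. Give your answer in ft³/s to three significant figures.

818 ft³/s

w_2 = (15.0 − 0.0)/2 = 7.5 ft; q_2 = 2.14 × 1.99 × 7.5 = 31.94 ft³/s
w_3 = (23.1 − 7.4)/2 = 7.85 ft; q_3 = 3.95 × 4.06 × 7.85 = 125.9 ft³/s
w_4 = (46.2 − 15.0)/2 = 15.6 ft; q_4 = 3.76 × 4.90 × 15.6 = 287.4 ft³/s
w_5 = (57.6 − 23.1)/2 = 17.25 ft; q_5 = 3.03 × 4.40 × 17.25 = 230.0 ft³/s
w_6 = (67.1 − 46.2)/2 = 10.45 ft; q_6 = 3.79 × 3.60 × 10.45 = 142.6 ft³/s
Stations 1, 7 contribute zero (depth or velocity is 0).
Q = Σ qᵢ = 817.8 ft³/s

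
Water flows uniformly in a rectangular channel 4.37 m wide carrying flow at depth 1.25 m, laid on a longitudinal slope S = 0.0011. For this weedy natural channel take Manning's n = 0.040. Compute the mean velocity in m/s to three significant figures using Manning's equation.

0.712 m/s

A = b·y = 4.37 × 1.25 = 5.463 m²
P = b + 2y = 4.37 + 2×1.25 = 6.870 m
R = A/P = 5.463/6.870 = 0.7951 m
Q = (1/n)·A·R^(2/3)·S^(1/2) = (1/0.040) × 5.463 × 0.7951^(2/3) × 0.0011^(1/2) = 3.887 m³/s
V = Q/A = 3.887/5.463 = 0.7116 m/s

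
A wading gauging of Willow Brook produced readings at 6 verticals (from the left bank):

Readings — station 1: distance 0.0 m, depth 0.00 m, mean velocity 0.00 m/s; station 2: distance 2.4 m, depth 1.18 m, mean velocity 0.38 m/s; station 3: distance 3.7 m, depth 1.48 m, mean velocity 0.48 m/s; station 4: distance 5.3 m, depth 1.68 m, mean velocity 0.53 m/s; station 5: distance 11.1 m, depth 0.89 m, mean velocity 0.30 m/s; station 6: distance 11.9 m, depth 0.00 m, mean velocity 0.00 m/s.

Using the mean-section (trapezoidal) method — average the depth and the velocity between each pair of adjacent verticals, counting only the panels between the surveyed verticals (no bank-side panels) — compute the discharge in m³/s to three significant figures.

Panel 1-2: Δb = 2.4 m, d̄ = (0.00+1.18)/2 = 0.59, v̄ = (0.00+0.38)/2 = 0.19 → q = 2.4×0.59×0.19 = 0.2690 m³/s
Panel 2-3: Δb = 1.3 m, d̄ = (1.18+1.48)/2 = 1.33, v̄ = (0.38+0.48)/2 = 0.43 → q = 1.3×1.33×0.43 = 0.7435 m³/s
Panel 3-4: Δb = 1.6 m, d̄ = (1.48+1.68)/2 = 1.58, v̄ = (0.48+0.53)/2 = 0.505 → q = 1.6×1.58×0.505 = 1.277 m³/s
Panel 4-5: Δb = 5.8 m, d̄ = (1.68+0.89)/2 = 1.285, v̄ = (0.53+0.30)/2 = 0.415 → q = 5.8×1.285×0.415 = 3.093 m³/s
Panel 5-6: Δb = 0.8 m, d̄ = (0.89+0.00)/2 = 0.445, v̄ = (0.30+0.00)/2 = 0.15 → q = 0.8×0.445×0.15 = 0.05340 m³/s
Q = Σ q = 5.436 m³/s

5.44 m³/s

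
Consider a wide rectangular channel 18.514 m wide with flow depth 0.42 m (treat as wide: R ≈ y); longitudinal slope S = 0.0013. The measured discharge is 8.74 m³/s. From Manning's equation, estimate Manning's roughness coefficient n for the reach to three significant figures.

0.0180

A = b·y = 18.514 × 0.42 = 7.776 m²
Wide channel: R ≈ y = 0.42 m
n = (1/Q)·A·R^(2/3)·S^(1/2) = (1/8.74) × 7.776 × 0.5608 × 0.03606 = 0.01799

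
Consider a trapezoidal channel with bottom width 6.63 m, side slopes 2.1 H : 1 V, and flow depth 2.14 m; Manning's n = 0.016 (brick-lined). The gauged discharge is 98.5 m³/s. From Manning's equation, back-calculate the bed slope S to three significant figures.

A = (b + z·y)·y = (6.63 + 2.1×2.14)×2.14 = 23.81 m²
P = b + 2y√(1+z²) = 6.63 + 2×2.14×√(1+2.1²) = 16.59 m
R = A/P = 23.81/16.59 = 1.435 m
S = (Q·n / (1·A·R^(2/3)))² = (98.5×0.016 / (1×23.81×1.272))² = 0.002707

0.00271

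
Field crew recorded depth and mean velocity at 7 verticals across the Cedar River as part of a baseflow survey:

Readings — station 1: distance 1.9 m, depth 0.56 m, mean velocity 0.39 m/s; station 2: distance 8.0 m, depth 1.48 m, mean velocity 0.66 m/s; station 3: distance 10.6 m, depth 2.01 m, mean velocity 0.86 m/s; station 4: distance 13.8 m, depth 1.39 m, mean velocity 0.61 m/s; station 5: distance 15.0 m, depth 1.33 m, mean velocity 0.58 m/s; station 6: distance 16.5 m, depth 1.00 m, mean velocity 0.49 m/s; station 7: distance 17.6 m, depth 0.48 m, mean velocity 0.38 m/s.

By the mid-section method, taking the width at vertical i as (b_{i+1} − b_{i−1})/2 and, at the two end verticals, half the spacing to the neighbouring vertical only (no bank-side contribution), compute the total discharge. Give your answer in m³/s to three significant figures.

w_1 = (8.0 − 1.9)/2 = 3.05 m; q_1 = 0.39 × 0.56 × 3.05 = 0.6661 m³/s
w_2 = (10.6 − 1.9)/2 = 4.35 m; q_2 = 0.66 × 1.48 × 4.35 = 4.249 m³/s
w_3 = (13.8 − 8.0)/2 = 2.9 m; q_3 = 0.86 × 2.01 × 2.9 = 5.013 m³/s
w_4 = (15.0 − 10.6)/2 = 2.2 m; q_4 = 0.61 × 1.39 × 2.2 = 1.865 m³/s
w_5 = (16.5 − 13.8)/2 = 1.35 m; q_5 = 0.58 × 1.33 × 1.35 = 1.041 m³/s
w_6 = (17.6 − 15.0)/2 = 1.3 m; q_6 = 0.49 × 1.00 × 1.3 = 0.6370 m³/s
w_7 = (17.6 − 16.5)/2 = 0.55 m; q_7 = 0.38 × 0.48 × 0.55 = 0.1003 m³/s
Q = Σ qᵢ = 13.57 m³/s

13.6 m³/s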